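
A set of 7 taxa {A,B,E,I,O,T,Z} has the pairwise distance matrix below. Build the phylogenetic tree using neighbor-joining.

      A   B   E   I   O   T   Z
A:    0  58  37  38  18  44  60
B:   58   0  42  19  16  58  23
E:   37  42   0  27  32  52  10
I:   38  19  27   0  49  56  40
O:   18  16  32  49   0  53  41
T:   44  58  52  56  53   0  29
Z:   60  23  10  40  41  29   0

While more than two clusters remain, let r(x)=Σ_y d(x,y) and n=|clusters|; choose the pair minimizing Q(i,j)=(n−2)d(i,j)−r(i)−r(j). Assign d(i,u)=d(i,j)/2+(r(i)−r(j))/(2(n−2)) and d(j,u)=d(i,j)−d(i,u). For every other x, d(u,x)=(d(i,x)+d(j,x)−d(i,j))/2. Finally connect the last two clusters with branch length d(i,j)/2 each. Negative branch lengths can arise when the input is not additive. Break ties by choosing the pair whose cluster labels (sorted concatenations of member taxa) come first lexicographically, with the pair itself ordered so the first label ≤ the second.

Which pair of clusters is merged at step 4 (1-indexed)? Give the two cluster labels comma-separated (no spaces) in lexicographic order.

AO,BI

iteration 1: select A,O (d=18, Q=-374); attach at lengths (68/5, 22/5); label the merged cluster AO
  updated: d(AO,B)=28, d(AO,E)=51/2, d(AO,I)=69/2, d(AO,T)=79/2, d(AO,Z)=83/2
iteration 2: select B,I (d=19, Q=-541/2); attach at lengths (139/16, 165/16); label the merged cluster BI
  updated: d(AO,BI)=87/4, d(BI,E)=25, d(BI,T)=95/2, d(BI,Z)=22
iteration 3: select E,Z (d=10, Q=-185); attach at lengths (20/3, 10/3); label the merged cluster EZ
  updated: d(AO,EZ)=57/2, d(BI,EZ)=37/2, d(EZ,T)=71/2
iteration 4: select AO,BI (d=87/4, Q=-134); attach at lengths (91/8, 83/8); label the merged cluster ABIO
  updated: d(ABIO,EZ)=101/8, d(ABIO,T)=261/8
iteration 5: select ABIO,EZ (d=101/8, Q=-323/4); attach at lengths (39/8, 31/4); label the merged cluster ABEIOZ
  updated: d(ABEIOZ,T)=111/4
iteration 6: select ABEIOZ,T (d=111/4); attach at lengths (111/8, 111/8); label the merged cluster ABEIOTZ
final tree: ((((A:68/5,O:22/5):91/8,(B:139/16,I:165/16):83/8):39/8,(E:20/3,Z:10/3):31/4):111/8,T:111/8)
total length: 873/8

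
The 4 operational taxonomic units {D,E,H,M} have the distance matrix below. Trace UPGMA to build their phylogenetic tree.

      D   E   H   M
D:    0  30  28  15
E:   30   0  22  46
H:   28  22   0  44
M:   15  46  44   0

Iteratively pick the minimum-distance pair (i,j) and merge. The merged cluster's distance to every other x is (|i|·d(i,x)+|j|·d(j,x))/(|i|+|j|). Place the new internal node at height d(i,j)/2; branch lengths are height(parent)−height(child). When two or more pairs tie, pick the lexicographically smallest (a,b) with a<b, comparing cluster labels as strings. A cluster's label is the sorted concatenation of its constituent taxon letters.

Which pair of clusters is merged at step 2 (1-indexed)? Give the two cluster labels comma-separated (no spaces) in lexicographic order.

iteration 1: select D,M (d=15); attach at lengths (15/2, 15/2); label the merged cluster DM
  updated: d(DM,E)=38, d(DM,H)=36
iteration 2: select E,H (d=22); attach at lengths (11, 11); label the merged cluster EH
  updated: d(DM,EH)=37
iteration 3: select DM,EH (d=37); attach at lengths (11, 15/2); label the merged cluster DEHM
final tree: ((D:15/2,M:15/2):11,(E:11,H:11):15/2)
total length: 111/2

E,H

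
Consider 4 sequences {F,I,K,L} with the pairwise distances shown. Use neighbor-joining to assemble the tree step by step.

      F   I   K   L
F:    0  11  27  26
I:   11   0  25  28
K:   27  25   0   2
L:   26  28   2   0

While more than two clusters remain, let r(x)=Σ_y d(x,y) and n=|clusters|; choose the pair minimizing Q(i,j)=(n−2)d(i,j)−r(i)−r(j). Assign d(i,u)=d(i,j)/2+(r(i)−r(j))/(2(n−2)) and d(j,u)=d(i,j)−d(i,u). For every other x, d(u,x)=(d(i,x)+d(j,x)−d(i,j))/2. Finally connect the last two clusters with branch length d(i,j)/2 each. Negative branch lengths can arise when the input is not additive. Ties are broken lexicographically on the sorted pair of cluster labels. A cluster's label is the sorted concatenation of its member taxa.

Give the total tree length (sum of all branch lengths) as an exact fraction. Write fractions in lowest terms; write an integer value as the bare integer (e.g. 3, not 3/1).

33

step 1: merge (F,I) at d=11, Q=-106; branch lengths F→11/2, I→11/2; new cluster FI
  updated: d(FI,K)=41/2, d(FI,L)=43/2
step 2: merge (FI,K) at d=41/2, Q=-44; branch lengths FI→20, K→1/2; new cluster FIK
  updated: d(FIK,L)=3/2
step 3: merge (FIK,L) at d=3/2; branch lengths FIK→3/4, L→3/4; new cluster FIKL
final tree: (((F:11/2,I:11/2):20,K:1/2):3/4,L:3/4)
total length: 33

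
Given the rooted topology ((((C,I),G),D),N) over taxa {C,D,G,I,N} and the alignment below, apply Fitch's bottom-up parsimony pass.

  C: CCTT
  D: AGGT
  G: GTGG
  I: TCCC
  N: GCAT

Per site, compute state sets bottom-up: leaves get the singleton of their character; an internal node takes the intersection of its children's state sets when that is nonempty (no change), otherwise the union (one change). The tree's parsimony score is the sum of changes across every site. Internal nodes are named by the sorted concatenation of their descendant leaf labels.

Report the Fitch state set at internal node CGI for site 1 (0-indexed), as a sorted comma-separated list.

CI@0: {C} ∪ {T} = {C,T} (union, +1)
CGI@0: {C,T} ∪ {G} = {C,G,T} (union, +1)
CDGI@0: {C,G,T} ∪ {A} = {A,C,G,T} (union, +1)
CDGIN@0: {A,C,G,T} ∩ {G} = {G} (intersection, +0)
CI@1: {C} ∩ {C} = {C} (intersection, +0)
CGI@1: {C} ∪ {T} = {C,T} (union, +1)
CDGI@1: {C,T} ∪ {G} = {C,G,T} (union, +1)
CDGIN@1: {C,G,T} ∩ {C} = {C} (intersection, +0)
CI@2: {T} ∪ {C} = {C,T} (union, +1)
CGI@2: {C,T} ∪ {G} = {C,G,T} (union, +1)
CDGI@2: {C,G,T} ∩ {G} = {G} (intersection, +0)
CDGIN@2: {G} ∪ {A} = {A,G} (union, +1)
CI@3: {T} ∪ {C} = {C,T} (union, +1)
CGI@3: {C,T} ∪ {G} = {C,G,T} (union, +1)
CDGI@3: {C,G,T} ∩ {T} = {T} (intersection, +0)
CDGIN@3: {T} ∩ {T} = {T} (intersection, +0)
per-site changes: [3, 2, 3, 2]; total = 10

C,T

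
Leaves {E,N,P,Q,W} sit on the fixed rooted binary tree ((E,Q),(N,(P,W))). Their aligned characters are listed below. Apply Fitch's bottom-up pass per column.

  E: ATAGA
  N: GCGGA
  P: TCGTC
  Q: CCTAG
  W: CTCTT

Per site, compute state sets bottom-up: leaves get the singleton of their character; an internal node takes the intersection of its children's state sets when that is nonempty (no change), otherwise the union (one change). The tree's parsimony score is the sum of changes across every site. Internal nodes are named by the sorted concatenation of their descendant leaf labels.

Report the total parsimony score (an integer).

[col 0] EQ: children E:{A}, Q:{C} ∪→ {A,C}; cost 1
[col 0] PW: children P:{T}, W:{C} ∪→ {C,T}; cost 1
[col 0] NPW: children N:{G}, PW:{C,T} ∪→ {C,G,T}; cost 1
[col 0] ENPQW: children EQ:{A,C}, NPW:{C,G,T} ∩→ {C}; cost 0
[col 1] EQ: children E:{T}, Q:{C} ∪→ {C,T}; cost 1
[col 1] PW: children P:{C}, W:{T} ∪→ {C,T}; cost 1
[col 1] NPW: children N:{C}, PW:{C,T} ∩→ {C}; cost 0
[col 1] ENPQW: children EQ:{C,T}, NPW:{C} ∩→ {C}; cost 0
[col 2] EQ: children E:{A}, Q:{T} ∪→ {A,T}; cost 1
[col 2] PW: children P:{G}, W:{C} ∪→ {C,G}; cost 1
[col 2] NPW: children N:{G}, PW:{C,G} ∩→ {G}; cost 0
[col 2] ENPQW: children EQ:{A,T}, NPW:{G} ∪→ {A,G,T}; cost 1
[col 3] EQ: children E:{G}, Q:{A} ∪→ {A,G}; cost 1
[col 3] PW: children P:{T}, W:{T} ∩→ {T}; cost 0
[col 3] NPW: children N:{G}, PW:{T} ∪→ {G,T}; cost 1
[col 3] ENPQW: children EQ:{A,G}, NPW:{G,T} ∩→ {G}; cost 0
[col 4] EQ: children E:{A}, Q:{G} ∪→ {A,G}; cost 1
[col 4] PW: children P:{C}, W:{T} ∪→ {C,T}; cost 1
[col 4] NPW: children N:{A}, PW:{C,T} ∪→ {A,C,T}; cost 1
[col 4] ENPQW: children EQ:{A,G}, NPW:{A,C,T} ∩→ {A}; cost 0
per-site changes: [3, 2, 3, 2, 3]; total = 13

13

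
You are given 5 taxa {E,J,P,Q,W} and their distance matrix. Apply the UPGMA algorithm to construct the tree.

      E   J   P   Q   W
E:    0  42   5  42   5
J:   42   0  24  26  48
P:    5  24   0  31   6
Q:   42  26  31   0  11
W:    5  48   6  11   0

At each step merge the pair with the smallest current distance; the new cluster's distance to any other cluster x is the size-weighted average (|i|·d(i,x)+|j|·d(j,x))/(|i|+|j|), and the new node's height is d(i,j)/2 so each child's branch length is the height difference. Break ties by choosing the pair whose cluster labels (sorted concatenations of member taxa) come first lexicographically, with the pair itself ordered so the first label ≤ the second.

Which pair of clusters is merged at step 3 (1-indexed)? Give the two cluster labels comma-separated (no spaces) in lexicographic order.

1. join E+P (d=5) ⇒ EP; edges |E|=5/2, |P|=5/2
  updated: d(EP,J)=33, d(EP,Q)=73/2, d(EP,W)=11/2
2. join EP+W (d=11/2) ⇒ EPW; edges |EP|=1/4, |W|=11/4
  updated: d(EPW,J)=38, d(EPW,Q)=28
3. join J+Q (d=26) ⇒ JQ; edges |J|=13, |Q|=13
  updated: d(EPW,JQ)=33
4. join EPW+JQ (d=33) ⇒ EJPQW; edges |EPW|=55/4, |JQ|=7/2
final tree: (((E:5/2,P:5/2):1/4,W:11/4):55/4,(J:13,Q:13):7/2)
total length: 205/4

J,Q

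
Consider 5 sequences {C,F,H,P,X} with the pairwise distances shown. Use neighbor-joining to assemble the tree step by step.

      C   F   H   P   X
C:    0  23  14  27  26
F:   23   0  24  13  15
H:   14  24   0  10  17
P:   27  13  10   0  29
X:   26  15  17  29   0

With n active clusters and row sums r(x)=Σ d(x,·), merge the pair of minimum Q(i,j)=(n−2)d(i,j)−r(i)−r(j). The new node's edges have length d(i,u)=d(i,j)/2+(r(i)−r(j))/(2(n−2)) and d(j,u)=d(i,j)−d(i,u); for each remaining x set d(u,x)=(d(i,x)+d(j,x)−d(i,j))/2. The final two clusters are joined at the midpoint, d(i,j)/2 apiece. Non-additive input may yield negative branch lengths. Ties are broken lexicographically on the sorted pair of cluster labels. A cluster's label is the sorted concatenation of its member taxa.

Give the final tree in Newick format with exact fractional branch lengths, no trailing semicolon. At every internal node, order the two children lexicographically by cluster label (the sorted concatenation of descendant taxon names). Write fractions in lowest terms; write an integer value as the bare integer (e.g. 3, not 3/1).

(((C:97/8,(F:11/2,X:19/2):39/8):27/8,H:13/8):67/16,P:67/16)

step 1: merge (F,X) at d=15, Q=-117; branch lengths F→11/2, X→19/2; new cluster FX
  updated: d(C,FX)=17, d(FX,H)=13, d(FX,P)=27/2
step 2: merge (C,FX) at d=17, Q=-135/2; branch lengths C→97/8, FX→39/8; new cluster CFX
  updated: d(CFX,H)=5, d(CFX,P)=47/4
step 3: merge (CFX,H) at d=5, Q=-107/4; branch lengths CFX→27/8, H→13/8; new cluster CFHX
  updated: d(CFHX,P)=67/8
step 4: merge (CFHX,P) at d=67/8; branch lengths CFHX→67/16, P→67/16; new cluster CFHPX
final tree: (((C:97/8,(F:11/2,X:19/2):39/8):27/8,H:13/8):67/16,P:67/16)
total length: 363/8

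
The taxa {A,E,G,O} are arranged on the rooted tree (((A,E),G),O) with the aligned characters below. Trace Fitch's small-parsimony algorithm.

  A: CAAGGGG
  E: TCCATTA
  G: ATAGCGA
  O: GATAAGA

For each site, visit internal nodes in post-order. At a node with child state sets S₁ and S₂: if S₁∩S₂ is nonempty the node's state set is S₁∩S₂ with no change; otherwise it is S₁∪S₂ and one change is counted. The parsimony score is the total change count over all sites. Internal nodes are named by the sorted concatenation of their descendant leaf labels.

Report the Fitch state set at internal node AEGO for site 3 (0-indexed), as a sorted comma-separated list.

AE@0: {C} ∪ {T} = {C,T} (union, +1)
AEG@0: {C,T} ∪ {A} = {A,C,T} (union, +1)
AEGO@0: {A,C,T} ∪ {G} = {A,C,G,T} (union, +1)
AE@1: {A} ∪ {C} = {A,C} (union, +1)
AEG@1: {A,C} ∪ {T} = {A,C,T} (union, +1)
AEGO@1: {A,C,T} ∩ {A} = {A} (intersection, +0)
AE@2: {A} ∪ {C} = {A,C} (union, +1)
AEG@2: {A,C} ∩ {A} = {A} (intersection, +0)
AEGO@2: {A} ∪ {T} = {A,T} (union, +1)
AE@3: {G} ∪ {A} = {A,G} (union, +1)
AEG@3: {A,G} ∩ {G} = {G} (intersection, +0)
AEGO@3: {G} ∪ {A} = {A,G} (union, +1)
AE@4: {G} ∪ {T} = {G,T} (union, +1)
AEG@4: {G,T} ∪ {C} = {C,G,T} (union, +1)
AEGO@4: {C,G,T} ∪ {A} = {A,C,G,T} (union, +1)
AE@5: {G} ∪ {T} = {G,T} (union, +1)
AEG@5: {G,T} ∩ {G} = {G} (intersection, +0)
AEGO@5: {G} ∩ {G} = {G} (intersection, +0)
AE@6: {G} ∪ {A} = {A,G} (union, +1)
AEG@6: {A,G} ∩ {A} = {A} (intersection, +0)
AEGO@6: {A} ∩ {A} = {A} (intersection, +0)
per-site changes: [3, 2, 2, 2, 3, 1, 1]; total = 14

A,G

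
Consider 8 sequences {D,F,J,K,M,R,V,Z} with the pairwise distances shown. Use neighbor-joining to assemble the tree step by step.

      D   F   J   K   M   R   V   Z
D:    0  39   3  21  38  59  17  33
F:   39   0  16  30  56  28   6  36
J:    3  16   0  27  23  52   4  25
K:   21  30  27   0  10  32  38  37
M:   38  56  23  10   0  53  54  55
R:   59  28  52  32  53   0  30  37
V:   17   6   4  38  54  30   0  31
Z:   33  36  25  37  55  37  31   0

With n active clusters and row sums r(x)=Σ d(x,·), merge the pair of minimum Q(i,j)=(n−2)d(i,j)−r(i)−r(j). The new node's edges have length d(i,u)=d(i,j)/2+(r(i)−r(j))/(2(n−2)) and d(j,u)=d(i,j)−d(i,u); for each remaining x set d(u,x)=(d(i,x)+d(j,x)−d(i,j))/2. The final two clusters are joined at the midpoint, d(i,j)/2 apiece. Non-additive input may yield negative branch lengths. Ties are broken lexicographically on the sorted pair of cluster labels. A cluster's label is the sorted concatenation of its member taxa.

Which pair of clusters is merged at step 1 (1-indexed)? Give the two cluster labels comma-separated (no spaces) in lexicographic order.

K,M

iteration 1: select K,M (d=10, Q=-424); attach at lengths (-17/6, 77/6); label the merged cluster KM
  updated: d(D,KM)=49/2, d(F,KM)=38, d(J,KM)=20, d(KM,R)=75/2, d(KM,V)=41, d(KM,Z)=41
iteration 2: select D,J (d=3, Q=-561/2); attach at lengths (141/20, -81/20); label the merged cluster DJ
  updated: d(DJ,F)=26, d(DJ,KM)=83/4, d(DJ,R)=54, d(DJ,V)=9, d(DJ,Z)=55/2
iteration 3: select DJ,KM (d=83/4, Q=-465/2); attach at lengths (21/4, 31/2); label the merged cluster DJKM
  updated: d(DJKM,F)=173/8, d(DJKM,R)=283/8, d(DJKM,V)=117/8, d(DJKM,Z)=191/8
iteration 4: select F,V (d=6, Q=-621/4); attach at lengths (14/3, 4/3); label the merged cluster FV
  updated: d(DJKM,FV)=121/8, d(FV,R)=26, d(FV,Z)=61/2
iteration 5: select DJKM,Z (d=191/8, Q=-118); attach at lengths (123/16, 259/16); label the merged cluster DJKMZ
  updated: d(DJKMZ,FV)=87/8, d(DJKMZ,R)=97/4
iteration 6: select DJKMZ,FV (d=87/8, Q=-489/8); attach at lengths (73/16, 101/16); label the merged cluster DFJKMVZ
  updated: d(DFJKMVZ,R)=315/16
iteration 7: select DFJKMVZ,R (d=315/16); attach at lengths (315/32, 315/32); label the merged cluster DFJKMRVZ
final tree: (((((D:141/20,J:-81/20):21/4,(K:-17/6,M:77/6):31/2):123/16,Z:259/16):73/16,(F:14/3,V:4/3):101/16):315/32,R:315/32)
total length: 1507/16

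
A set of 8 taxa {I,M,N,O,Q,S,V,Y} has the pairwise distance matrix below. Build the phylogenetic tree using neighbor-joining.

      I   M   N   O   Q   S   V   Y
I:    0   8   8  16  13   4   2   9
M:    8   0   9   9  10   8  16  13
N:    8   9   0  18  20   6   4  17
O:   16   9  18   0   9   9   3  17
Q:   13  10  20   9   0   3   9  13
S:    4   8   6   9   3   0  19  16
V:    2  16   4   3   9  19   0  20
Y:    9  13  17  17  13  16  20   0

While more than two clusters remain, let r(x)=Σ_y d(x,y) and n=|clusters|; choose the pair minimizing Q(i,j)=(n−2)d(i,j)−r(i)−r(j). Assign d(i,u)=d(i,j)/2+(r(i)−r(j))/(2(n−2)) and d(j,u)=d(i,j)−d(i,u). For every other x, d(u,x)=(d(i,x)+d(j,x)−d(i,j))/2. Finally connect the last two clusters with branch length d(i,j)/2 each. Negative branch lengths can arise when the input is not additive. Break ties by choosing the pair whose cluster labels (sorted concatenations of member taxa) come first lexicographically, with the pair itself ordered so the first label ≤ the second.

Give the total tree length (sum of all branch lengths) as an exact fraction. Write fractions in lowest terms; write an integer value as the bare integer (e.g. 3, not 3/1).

1. join O+V (d=3, Q=-136) ⇒ OV; edges |O|=13/6, |V|=5/6
  updated: d(I,OV)=15/2, d(M,OV)=11, d(N,OV)=19/2, d(OV,Q)=15/2, d(OV,S)=25/2, d(OV,Y)=17
2. join Q+S (d=3, Q=-101) ⇒ QS; edges |Q|=16/5, |S|=-1/5
  updated: d(I,QS)=7, d(M,QS)=15/2, d(N,QS)=23/2, d(OV,QS)=17/2, d(QS,Y)=13
3. join I+Y (d=9, Q=-145/2) ⇒ IY; edges |I|=13/16, |Y|=131/16
  updated: d(IY,M)=6, d(IY,N)=8, d(IY,OV)=31/4, d(IY,QS)=11/2
4. join N+OV (d=19/2, Q=-185/4) ⇒ NOV; edges |N|=119/24, |OV|=109/24
  updated: d(IY,NOV)=25/8, d(M,NOV)=21/4, d(NOV,QS)=21/4
5. join IY+NOV (d=25/8, Q=-22) ⇒ INOVY; edges |IY|=29/16, |NOV|=21/16
  updated: d(INOVY,M)=65/16, d(INOVY,QS)=61/16
6. join INOVY+M (d=65/16, Q=-123/8) ⇒ IMNOVY; edges |INOVY|=3/16, |M|=31/8
  updated: d(IMNOVY,QS)=29/8
7. join IMNOVY+QS (d=29/8) ⇒ IMNOQSVY; edges |IMNOVY|=29/16, |QS|=29/16
final tree: ((((I:13/16,Y:131/16):29/16,(N:119/24,(O:13/6,V:5/6):109/24):21/16):3/16,M:31/8):29/16,(Q:16/5,S:-1/5):29/16)
total length: 565/16

565/16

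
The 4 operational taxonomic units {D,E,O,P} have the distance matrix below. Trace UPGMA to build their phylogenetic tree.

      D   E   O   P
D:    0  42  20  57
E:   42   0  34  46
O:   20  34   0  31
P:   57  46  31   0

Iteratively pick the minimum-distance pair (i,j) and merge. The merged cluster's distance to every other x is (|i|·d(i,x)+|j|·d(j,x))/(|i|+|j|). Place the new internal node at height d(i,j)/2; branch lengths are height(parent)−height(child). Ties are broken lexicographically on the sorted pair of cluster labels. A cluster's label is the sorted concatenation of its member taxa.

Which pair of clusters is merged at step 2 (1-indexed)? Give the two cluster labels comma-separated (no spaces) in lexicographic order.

step 1: merge (D,O) at d=20; branch lengths D→10, O→10; new cluster DO
  updated: d(DO,E)=38, d(DO,P)=44
step 2: merge (DO,E) at d=38; branch lengths DO→9, E→19; new cluster DEO
  updated: d(DEO,P)=134/3
step 3: merge (DEO,P) at d=134/3; branch lengths DEO→10/3, P→67/3; new cluster DEOP
final tree: (((D:10,O:10):9,E:19):10/3,P:67/3)
total length: 221/3

DO,E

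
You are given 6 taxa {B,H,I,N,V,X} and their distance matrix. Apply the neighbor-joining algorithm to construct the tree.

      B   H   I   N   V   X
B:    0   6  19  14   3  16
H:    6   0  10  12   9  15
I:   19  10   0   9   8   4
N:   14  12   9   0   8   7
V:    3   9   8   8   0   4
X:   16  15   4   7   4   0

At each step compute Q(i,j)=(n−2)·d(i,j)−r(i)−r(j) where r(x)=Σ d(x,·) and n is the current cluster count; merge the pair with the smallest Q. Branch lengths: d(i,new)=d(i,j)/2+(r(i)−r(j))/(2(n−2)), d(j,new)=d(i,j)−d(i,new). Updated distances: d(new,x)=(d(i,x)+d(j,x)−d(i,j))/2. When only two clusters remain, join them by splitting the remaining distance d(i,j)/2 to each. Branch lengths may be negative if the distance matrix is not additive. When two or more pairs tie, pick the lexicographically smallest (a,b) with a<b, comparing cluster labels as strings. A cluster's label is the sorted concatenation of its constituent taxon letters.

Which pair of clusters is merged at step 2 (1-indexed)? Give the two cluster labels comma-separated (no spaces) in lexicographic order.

step 1: merge (B,H) at d=6, Q=-86; branch lengths B→15/4, H→9/4; new cluster BH
  updated: d(BH,I)=23/2, d(BH,N)=10, d(BH,V)=3, d(BH,X)=25/2
step 2: merge (BH,V) at d=3, Q=-51; branch lengths BH→23/6, V→-5/6; new cluster BHV
  updated: d(BHV,I)=33/4, d(BHV,N)=15/2, d(BHV,X)=27/4
step 3: merge (BHV,N) at d=15/2, Q=-31; branch lengths BHV→7/2, N→4; new cluster BHNV
  updated: d(BHNV,I)=39/8, d(BHNV,X)=25/8
step 4: merge (BHNV,I) at d=39/8, Q=-12; branch lengths BHNV→2, I→23/8; new cluster BHINV
  updated: d(BHINV,X)=9/8
step 5: merge (BHINV,X) at d=9/8; branch lengths BHINV→9/16, X→9/16; new cluster BHINVX
final tree: (((((B:15/4,H:9/4):23/6,V:-5/6):7/2,N:4):2,I:23/8):9/16,X:9/16)
total length: 45/2

BH,V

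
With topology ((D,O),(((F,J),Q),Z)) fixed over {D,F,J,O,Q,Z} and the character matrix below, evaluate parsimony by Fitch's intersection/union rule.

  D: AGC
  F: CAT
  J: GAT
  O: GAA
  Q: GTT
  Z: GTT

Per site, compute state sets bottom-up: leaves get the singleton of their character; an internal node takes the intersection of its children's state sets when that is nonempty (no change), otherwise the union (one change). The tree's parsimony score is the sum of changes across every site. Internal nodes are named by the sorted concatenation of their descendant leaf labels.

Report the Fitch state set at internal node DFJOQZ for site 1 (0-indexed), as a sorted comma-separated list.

site 0, node DO: D={A} ∪ O={G} → {A,G} (+1)
site 0, node FJ: F={C} ∪ J={G} → {C,G} (+1)
site 0, node FJQ: FJ={C,G} ∩ Q={G} → {G} (+0)
site 0, node FJQZ: FJQ={G} ∩ Z={G} → {G} (+0)
site 0, node DFJOQZ: DO={A,G} ∩ FJQZ={G} → {G} (+0)
site 1, node DO: D={G} ∪ O={A} → {A,G} (+1)
site 1, node FJ: F={A} ∩ J={A} → {A} (+0)
site 1, node FJQ: FJ={A} ∪ Q={T} → {A,T} (+1)
site 1, node FJQZ: FJQ={A,T} ∩ Z={T} → {T} (+0)
site 1, node DFJOQZ: DO={A,G} ∪ FJQZ={T} → {A,G,T} (+1)
site 2, node DO: D={C} ∪ O={A} → {A,C} (+1)
site 2, node FJ: F={T} ∩ J={T} → {T} (+0)
site 2, node FJQ: FJ={T} ∩ Q={T} → {T} (+0)
site 2, node FJQZ: FJQ={T} ∩ Z={T} → {T} (+0)
site 2, node DFJOQZ: DO={A,C} ∪ FJQZ={T} → {A,C,T} (+1)
per-site changes: [2, 3, 2]; total = 7

A,G,T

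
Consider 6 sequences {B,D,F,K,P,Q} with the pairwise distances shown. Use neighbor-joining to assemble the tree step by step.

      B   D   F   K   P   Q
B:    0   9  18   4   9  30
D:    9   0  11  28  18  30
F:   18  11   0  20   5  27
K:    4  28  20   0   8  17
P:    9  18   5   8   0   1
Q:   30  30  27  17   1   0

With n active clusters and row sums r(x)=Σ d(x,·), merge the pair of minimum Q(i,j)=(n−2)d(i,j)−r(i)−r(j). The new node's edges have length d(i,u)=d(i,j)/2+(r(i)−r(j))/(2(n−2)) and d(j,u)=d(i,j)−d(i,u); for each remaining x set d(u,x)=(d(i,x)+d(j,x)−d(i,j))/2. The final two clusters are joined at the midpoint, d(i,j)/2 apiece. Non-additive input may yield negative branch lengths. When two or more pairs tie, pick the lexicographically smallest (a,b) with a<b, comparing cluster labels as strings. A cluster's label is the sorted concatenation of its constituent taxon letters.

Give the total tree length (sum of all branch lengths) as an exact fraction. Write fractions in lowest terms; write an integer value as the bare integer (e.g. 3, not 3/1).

1. join P+Q (d=1, Q=-142) ⇒ PQ; edges |P|=-15/2, |Q|=17/2
  updated: d(B,PQ)=19, d(D,PQ)=47/2, d(F,PQ)=31/2, d(K,PQ)=12
2. join D+F (d=11, Q=-103) ⇒ DF; edges |D|=20/3, |F|=13/3
  updated: d(B,DF)=8, d(DF,K)=37/2, d(DF,PQ)=14
3. join B+K (d=4, Q=-115/2) ⇒ BK; edges |B|=9/8, |K|=23/8
  updated: d(BK,DF)=45/4, d(BK,PQ)=27/2
4. join BK+DF (d=45/4, Q=-155/4) ⇒ BDFK; edges |BK|=43/8, |DF|=47/8
  updated: d(BDFK,PQ)=65/8
5. join BDFK+PQ (d=65/8) ⇒ BDFKPQ; edges |BDFK|=65/16, |PQ|=65/16
final tree: (((B:9/8,K:23/8):43/8,(D:20/3,F:13/3):47/8):65/16,(P:-15/2,Q:17/2):65/16)
total length: 283/8

283/8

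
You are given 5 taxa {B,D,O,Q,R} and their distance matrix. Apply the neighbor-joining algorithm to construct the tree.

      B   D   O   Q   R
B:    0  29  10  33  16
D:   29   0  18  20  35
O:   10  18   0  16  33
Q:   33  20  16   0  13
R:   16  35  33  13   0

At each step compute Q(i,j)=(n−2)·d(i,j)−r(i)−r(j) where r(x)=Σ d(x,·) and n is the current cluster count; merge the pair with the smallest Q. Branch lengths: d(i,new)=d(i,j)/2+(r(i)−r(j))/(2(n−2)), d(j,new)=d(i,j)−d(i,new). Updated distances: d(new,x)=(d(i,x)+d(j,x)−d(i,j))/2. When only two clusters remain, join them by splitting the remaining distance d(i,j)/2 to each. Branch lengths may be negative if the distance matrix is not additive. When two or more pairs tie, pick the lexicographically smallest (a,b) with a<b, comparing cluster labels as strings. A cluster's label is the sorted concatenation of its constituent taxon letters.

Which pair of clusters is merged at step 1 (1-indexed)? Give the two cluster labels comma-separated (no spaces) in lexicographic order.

1. join Q+R (d=13, Q=-140) ⇒ QR; edges |Q|=4, |R|=9
  updated: d(B,QR)=18, d(D,QR)=21, d(O,QR)=18
2. join B+O (d=10, Q=-83) ⇒ BO; edges |B|=31/4, |O|=9/4
  updated: d(BO,D)=37/2, d(BO,QR)=13
3. join BO+D (d=37/2, Q=-105/2) ⇒ BDO; edges |BO|=21/4, |D|=53/4
  updated: d(BDO,QR)=31/4
4. join BDO+QR (d=31/4) ⇒ BDOQR; edges |BDO|=31/8, |QR|=31/8
final tree: (((B:31/4,O:9/4):21/4,D:53/4):31/8,(Q:4,R:9):31/8)
total length: 197/4

Q,R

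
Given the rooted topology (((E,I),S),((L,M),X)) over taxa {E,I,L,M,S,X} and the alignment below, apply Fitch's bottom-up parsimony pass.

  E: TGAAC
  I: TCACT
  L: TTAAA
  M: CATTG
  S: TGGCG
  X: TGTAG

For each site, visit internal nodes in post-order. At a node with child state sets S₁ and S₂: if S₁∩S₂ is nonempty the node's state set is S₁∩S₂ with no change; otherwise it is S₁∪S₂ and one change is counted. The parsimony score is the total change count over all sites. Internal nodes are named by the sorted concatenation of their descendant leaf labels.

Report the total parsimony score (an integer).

[col 0] EI: children E:{T}, I:{T} ∩→ {T}; cost 0
[col 0] EIS: children EI:{T}, S:{T} ∩→ {T}; cost 0
[col 0] LM: children L:{T}, M:{C} ∪→ {C,T}; cost 1
[col 0] LMX: children LM:{C,T}, X:{T} ∩→ {T}; cost 0
[col 0] EILMSX: children EIS:{T}, LMX:{T} ∩→ {T}; cost 0
[col 1] EI: children E:{G}, I:{C} ∪→ {C,G}; cost 1
[col 1] EIS: children EI:{C,G}, S:{G} ∩→ {G}; cost 0
[col 1] LM: children L:{T}, M:{A} ∪→ {A,T}; cost 1
[col 1] LMX: children LM:{A,T}, X:{G} ∪→ {A,G,T}; cost 1
[col 1] EILMSX: children EIS:{G}, LMX:{A,G,T} ∩→ {G}; cost 0
[col 2] EI: children E:{A}, I:{A} ∩→ {A}; cost 0
[col 2] EIS: children EI:{A}, S:{G} ∪→ {A,G}; cost 1
[col 2] LM: children L:{A}, M:{T} ∪→ {A,T}; cost 1
[col 2] LMX: children LM:{A,T}, X:{T} ∩→ {T}; cost 0
[col 2] EILMSX: children EIS:{A,G}, LMX:{T} ∪→ {A,G,T}; cost 1
[col 3] EI: children E:{A}, I:{C} ∪→ {A,C}; cost 1
[col 3] EIS: children EI:{A,C}, S:{C} ∩→ {C}; cost 0
[col 3] LM: children L:{A}, M:{T} ∪→ {A,T}; cost 1
[col 3] LMX: children LM:{A,T}, X:{A} ∩→ {A}; cost 0
[col 3] EILMSX: children EIS:{C}, LMX:{A} ∪→ {A,C}; cost 1
[col 4] EI: children E:{C}, I:{T} ∪→ {C,T}; cost 1
[col 4] EIS: children EI:{C,T}, S:{G} ∪→ {C,G,T}; cost 1
[col 4] LM: children L:{A}, M:{G} ∪→ {A,G}; cost 1
[col 4] LMX: children LM:{A,G}, X:{G} ∩→ {G}; cost 0
[col 4] EILMSX: children EIS:{C,G,T}, LMX:{G} ∩→ {G}; cost 0
per-site changes: [1, 3, 3, 3, 3]; total = 13

13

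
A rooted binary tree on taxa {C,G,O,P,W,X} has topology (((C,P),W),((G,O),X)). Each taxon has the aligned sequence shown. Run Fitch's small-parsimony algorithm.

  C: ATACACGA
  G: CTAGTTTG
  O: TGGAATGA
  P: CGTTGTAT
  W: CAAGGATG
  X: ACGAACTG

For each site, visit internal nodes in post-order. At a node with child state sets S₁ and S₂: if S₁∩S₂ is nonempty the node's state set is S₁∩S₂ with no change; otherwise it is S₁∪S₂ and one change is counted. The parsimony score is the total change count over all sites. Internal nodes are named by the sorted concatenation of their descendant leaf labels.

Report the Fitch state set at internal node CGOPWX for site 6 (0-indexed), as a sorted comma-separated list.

[col 0] CP: children C:{A}, P:{C} ∪→ {A,C}; cost 1
[col 0] CPW: children CP:{A,C}, W:{C} ∩→ {C}; cost 0
[col 0] GO: children G:{C}, O:{T} ∪→ {C,T}; cost 1
[col 0] GOX: children GO:{C,T}, X:{A} ∪→ {A,C,T}; cost 1
[col 0] CGOPWX: children CPW:{C}, GOX:{A,C,T} ∩→ {C}; cost 0
[col 1] CP: children C:{T}, P:{G} ∪→ {G,T}; cost 1
[col 1] CPW: children CP:{G,T}, W:{A} ∪→ {A,G,T}; cost 1
[col 1] GO: children G:{T}, O:{G} ∪→ {G,T}; cost 1
[col 1] GOX: children GO:{G,T}, X:{C} ∪→ {C,G,T}; cost 1
[col 1] CGOPWX: children CPW:{A,G,T}, GOX:{C,G,T} ∩→ {G,T}; cost 0
[col 2] CP: children C:{A}, P:{T} ∪→ {A,T}; cost 1
[col 2] CPW: children CP:{A,T}, W:{A} ∩→ {A}; cost 0
[col 2] GO: children G:{A}, O:{G} ∪→ {A,G}; cost 1
[col 2] GOX: children GO:{A,G}, X:{G} ∩→ {G}; cost 0
[col 2] CGOPWX: children CPW:{A}, GOX:{G} ∪→ {A,G}; cost 1
[col 3] CP: children C:{C}, P:{T} ∪→ {C,T}; cost 1
[col 3] CPW: children CP:{C,T}, W:{G} ∪→ {C,G,T}; cost 1
[col 3] GO: children G:{G}, O:{A} ∪→ {A,G}; cost 1
[col 3] GOX: children GO:{A,G}, X:{A} ∩→ {A}; cost 0
[col 3] CGOPWX: children CPW:{C,G,T}, GOX:{A} ∪→ {A,C,G,T}; cost 1
[col 4] CP: children C:{A}, P:{G} ∪→ {A,G}; cost 1
[col 4] CPW: children CP:{A,G}, W:{G} ∩→ {G}; cost 0
[col 4] GO: children G:{T}, O:{A} ∪→ {A,T}; cost 1
[col 4] GOX: children GO:{A,T}, X:{A} ∩→ {A}; cost 0
[col 4] CGOPWX: children CPW:{G}, GOX:{A} ∪→ {A,G}; cost 1
[col 5] CP: children C:{C}, P:{T} ∪→ {C,T}; cost 1
[col 5] CPW: children CP:{C,T}, W:{A} ∪→ {A,C,T}; cost 1
[col 5] GO: children G:{T}, O:{T} ∩→ {T}; cost 0
[col 5] GOX: children GO:{T}, X:{C} ∪→ {C,T}; cost 1
[col 5] CGOPWX: children CPW:{A,C,T}, GOX:{C,T} ∩→ {C,T}; cost 0
[col 6] CP: children C:{G}, P:{A} ∪→ {A,G}; cost 1
[col 6] CPW: children CP:{A,G}, W:{T} ∪→ {A,G,T}; cost 1
[col 6] GO: children G:{T}, O:{G} ∪→ {G,T}; cost 1
[col 6] GOX: children GO:{G,T}, X:{T} ∩→ {T}; cost 0
[col 6] CGOPWX: children CPW:{A,G,T}, GOX:{T} ∩→ {T}; cost 0
[col 7] CP: children C:{A}, P:{T} ∪→ {A,T}; cost 1
[col 7] CPW: children CP:{A,T}, W:{G} ∪→ {A,G,T}; cost 1
[col 7] GO: children G:{G}, O:{A} ∪→ {A,G}; cost 1
[col 7] GOX: children GO:{A,G}, X:{G} ∩→ {G}; cost 0
[col 7] CGOPWX: children CPW:{A,G,T}, GOX:{G} ∩→ {G}; cost 0
per-site changes: [3, 4, 3, 4, 3, 3, 3, 3]; total = 26

T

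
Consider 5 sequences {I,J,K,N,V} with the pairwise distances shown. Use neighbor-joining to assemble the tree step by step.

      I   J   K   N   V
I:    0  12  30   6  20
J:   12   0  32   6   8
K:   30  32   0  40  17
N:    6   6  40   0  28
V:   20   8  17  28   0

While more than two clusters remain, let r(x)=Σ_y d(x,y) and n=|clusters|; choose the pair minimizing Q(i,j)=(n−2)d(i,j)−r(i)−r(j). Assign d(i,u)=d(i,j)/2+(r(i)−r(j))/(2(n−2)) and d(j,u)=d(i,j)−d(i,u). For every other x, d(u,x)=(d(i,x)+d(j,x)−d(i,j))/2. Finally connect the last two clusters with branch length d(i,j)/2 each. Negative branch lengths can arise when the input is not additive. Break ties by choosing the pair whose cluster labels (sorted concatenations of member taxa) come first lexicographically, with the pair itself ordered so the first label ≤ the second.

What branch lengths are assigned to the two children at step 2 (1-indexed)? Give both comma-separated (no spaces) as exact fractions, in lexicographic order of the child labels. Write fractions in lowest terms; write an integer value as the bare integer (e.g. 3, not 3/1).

9/4,15/4

1. join K+V (d=17, Q=-141) ⇒ KV; edges |K|=97/6, |V|=5/6
  updated: d(I,KV)=33/2, d(J,KV)=23/2, d(KV,N)=51/2
2. join I+N (d=6, Q=-60) ⇒ IN; edges |I|=9/4, |N|=15/4
  updated: d(IN,J)=6, d(IN,KV)=18
3. join IN+J (d=6, Q=-71/2) ⇒ IJN; edges |IN|=25/4, |J|=-1/4
  updated: d(IJN,KV)=47/4
4. join IJN+KV (d=47/4) ⇒ IJKNV; edges |IJN|=47/8, |KV|=47/8
final tree: (((I:9/4,N:15/4):25/4,J:-1/4):47/8,(K:97/6,V:5/6):47/8)
total length: 163/4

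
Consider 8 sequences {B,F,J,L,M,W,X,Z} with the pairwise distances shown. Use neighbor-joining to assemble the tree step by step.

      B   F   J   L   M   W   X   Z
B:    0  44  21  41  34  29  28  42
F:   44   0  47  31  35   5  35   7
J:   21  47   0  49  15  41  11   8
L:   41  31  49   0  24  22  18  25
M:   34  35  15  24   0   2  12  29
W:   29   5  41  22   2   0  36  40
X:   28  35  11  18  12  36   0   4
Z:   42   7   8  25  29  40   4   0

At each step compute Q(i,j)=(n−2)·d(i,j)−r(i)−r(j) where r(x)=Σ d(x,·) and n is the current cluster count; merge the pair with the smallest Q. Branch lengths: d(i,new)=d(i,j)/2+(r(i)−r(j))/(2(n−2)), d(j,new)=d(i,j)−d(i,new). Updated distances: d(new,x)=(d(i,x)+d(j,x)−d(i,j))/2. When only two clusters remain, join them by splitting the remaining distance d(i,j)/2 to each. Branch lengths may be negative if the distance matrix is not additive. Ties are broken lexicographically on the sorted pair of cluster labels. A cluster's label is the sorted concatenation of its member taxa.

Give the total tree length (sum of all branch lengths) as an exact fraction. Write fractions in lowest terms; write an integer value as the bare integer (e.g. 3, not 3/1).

2505/32

step 1: merge (F,W) at d=5, Q=-349; branch lengths F→59/12, W→1/12; new cluster FW
  updated: d(B,FW)=34, d(FW,J)=83/2, d(FW,L)=24, d(FW,M)=16, d(FW,X)=33, d(FW,Z)=21
step 2: merge (B,J) at d=21, Q=-481/2; branch lengths B→319/20, J→101/20; new cluster BJ
  updated: d(BJ,FW)=109/4, d(BJ,L)=69/2, d(BJ,M)=14, d(BJ,X)=9, d(BJ,Z)=29/2
step 3: merge (X,Z) at d=4, Q=-307/2; branch lengths X→-3/16, Z→67/16; new cluster XZ
  updated: d(BJ,XZ)=39/4, d(FW,XZ)=25, d(L,XZ)=39/2, d(M,XZ)=37/2
step 4: merge (BJ,XZ) at d=39/4, Q=-129; branch lengths BJ→7, XZ→11/4; new cluster BJXZ
  updated: d(BJXZ,FW)=85/4, d(BJXZ,L)=177/8, d(BJXZ,M)=91/8
step 5: merge (BJXZ,M) at d=91/8, Q=-667/8; branch lengths BJXZ→209/32, M→155/32; new cluster BJMXZ
  updated: d(BJMXZ,FW)=207/16, d(BJMXZ,L)=139/8
step 6: merge (BJMXZ,FW) at d=207/16, Q=-869/16; branch lengths BJMXZ→101/32, FW→313/32; new cluster BFJMWXZ
  updated: d(BFJMWXZ,L)=455/32
step 7: merge (BFJMWXZ,L) at d=455/32; branch lengths BFJMWXZ→455/64, L→455/64; new cluster BFJLMWXZ
final tree: (((((B:319/20,J:101/20):7,(X:-3/16,Z:67/16):11/4):209/32,M:155/32):101/32,(F:59/12,W:1/12):313/32):455/64,L:455/64)
total length: 2505/32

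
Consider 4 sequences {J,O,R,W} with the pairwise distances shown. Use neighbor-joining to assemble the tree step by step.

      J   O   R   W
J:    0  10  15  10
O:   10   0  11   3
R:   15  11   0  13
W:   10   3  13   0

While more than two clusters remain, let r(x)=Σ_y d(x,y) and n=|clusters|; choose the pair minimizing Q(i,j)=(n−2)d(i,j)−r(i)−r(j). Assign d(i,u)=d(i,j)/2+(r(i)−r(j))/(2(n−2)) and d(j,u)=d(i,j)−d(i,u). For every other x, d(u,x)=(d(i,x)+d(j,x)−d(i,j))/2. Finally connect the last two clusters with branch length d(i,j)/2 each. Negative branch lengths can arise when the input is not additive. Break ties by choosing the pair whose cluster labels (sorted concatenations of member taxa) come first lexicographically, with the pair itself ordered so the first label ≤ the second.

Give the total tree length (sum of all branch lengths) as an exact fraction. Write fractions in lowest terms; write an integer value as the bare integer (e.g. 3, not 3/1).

20

1. join J+R (d=15, Q=-44) ⇒ JR; edges |J|=13/2, |R|=17/2
  updated: d(JR,O)=3, d(JR,W)=4
2. join JR+O (d=3, Q=-10) ⇒ JOR; edges |JR|=2, |O|=1
  updated: d(JOR,W)=2
3. join JOR+W (d=2) ⇒ JORW; edges |JOR|=1, |W|=1
final tree: (((J:13/2,R:17/2):2,O:1):1,W:1)
total length: 20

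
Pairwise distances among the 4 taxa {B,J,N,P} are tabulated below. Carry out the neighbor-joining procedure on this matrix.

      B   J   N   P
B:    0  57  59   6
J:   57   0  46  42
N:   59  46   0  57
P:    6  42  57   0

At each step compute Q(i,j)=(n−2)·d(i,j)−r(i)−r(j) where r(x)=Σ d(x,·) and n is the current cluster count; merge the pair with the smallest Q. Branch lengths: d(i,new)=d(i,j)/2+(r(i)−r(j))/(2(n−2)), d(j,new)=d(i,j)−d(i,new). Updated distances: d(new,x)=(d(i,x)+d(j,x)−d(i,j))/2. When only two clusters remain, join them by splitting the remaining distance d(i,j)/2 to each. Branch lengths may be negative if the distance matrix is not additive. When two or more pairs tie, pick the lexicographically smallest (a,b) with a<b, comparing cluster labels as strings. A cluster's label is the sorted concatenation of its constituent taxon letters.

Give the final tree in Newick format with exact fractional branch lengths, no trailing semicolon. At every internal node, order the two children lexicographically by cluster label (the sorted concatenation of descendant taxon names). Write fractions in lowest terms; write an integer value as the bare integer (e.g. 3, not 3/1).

(((B:29/4,P:-5/4):111/4,J:75/4):109/8,N:109/8)

iteration 1: select B,P (d=6, Q=-215); attach at lengths (29/4, -5/4); label the merged cluster BP
  updated: d(BP,J)=93/2, d(BP,N)=55
iteration 2: select BP,J (d=93/2, Q=-295/2); attach at lengths (111/4, 75/4); label the merged cluster BJP
  updated: d(BJP,N)=109/4
iteration 3: select BJP,N (d=109/4); attach at lengths (109/8, 109/8); label the merged cluster BJNP
final tree: (((B:29/4,P:-5/4):111/4,J:75/4):109/8,N:109/8)
total length: 319/4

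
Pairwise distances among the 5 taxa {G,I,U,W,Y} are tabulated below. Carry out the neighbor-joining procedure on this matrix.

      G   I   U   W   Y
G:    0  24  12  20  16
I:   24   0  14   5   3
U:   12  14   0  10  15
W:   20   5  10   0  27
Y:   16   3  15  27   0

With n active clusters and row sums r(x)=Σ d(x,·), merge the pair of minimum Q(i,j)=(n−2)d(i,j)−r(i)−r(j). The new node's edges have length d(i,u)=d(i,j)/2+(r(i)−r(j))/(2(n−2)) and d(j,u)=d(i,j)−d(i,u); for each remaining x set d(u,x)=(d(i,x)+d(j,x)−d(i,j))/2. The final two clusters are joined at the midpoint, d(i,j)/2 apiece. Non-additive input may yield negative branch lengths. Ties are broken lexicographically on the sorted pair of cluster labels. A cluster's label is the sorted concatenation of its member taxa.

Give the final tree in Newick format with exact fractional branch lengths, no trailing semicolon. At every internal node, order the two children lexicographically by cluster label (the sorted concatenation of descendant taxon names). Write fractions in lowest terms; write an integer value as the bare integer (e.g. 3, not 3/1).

1. join I+Y (d=3, Q=-98) ⇒ IY; edges |I|=-1, |Y|=4
  updated: d(G,IY)=37/2, d(IY,U)=13, d(IY,W)=29/2
2. join G+U (d=12, Q=-123/2) ⇒ GU; edges |G|=79/8, |U|=17/8
  updated: d(GU,IY)=39/4, d(GU,W)=9
3. join GU+IY (d=39/4, Q=-133/4) ⇒ GIUY; edges |GU|=17/8, |IY|=61/8
  updated: d(GIUY,W)=55/8
4. join GIUY+W (d=55/8) ⇒ GIUWY; edges |GIUY|=55/16, |W|=55/16
final tree: (((G:79/8,U:17/8):17/8,(I:-1,Y:4):61/8):55/16,W:55/16)
total length: 253/8

(((G:79/8,U:17/8):17/8,(I:-1,Y:4):61/8):55/16,W:55/16)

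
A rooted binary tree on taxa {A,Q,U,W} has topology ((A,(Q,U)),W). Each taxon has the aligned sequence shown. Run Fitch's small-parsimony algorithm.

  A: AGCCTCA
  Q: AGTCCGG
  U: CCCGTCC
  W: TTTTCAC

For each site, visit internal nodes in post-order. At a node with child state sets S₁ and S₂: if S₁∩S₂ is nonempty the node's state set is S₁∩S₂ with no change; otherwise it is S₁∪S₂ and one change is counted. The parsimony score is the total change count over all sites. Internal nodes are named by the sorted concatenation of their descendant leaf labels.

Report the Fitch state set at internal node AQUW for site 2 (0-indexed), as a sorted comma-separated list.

C,T

[col 0] QU: children Q:{A}, U:{C} ∪→ {A,C}; cost 1
[col 0] AQU: children A:{A}, QU:{A,C} ∩→ {A}; cost 0
[col 0] AQUW: children AQU:{A}, W:{T} ∪→ {A,T}; cost 1
[col 1] QU: children Q:{G}, U:{C} ∪→ {C,G}; cost 1
[col 1] AQU: children A:{G}, QU:{C,G} ∩→ {G}; cost 0
[col 1] AQUW: children AQU:{G}, W:{T} ∪→ {G,T}; cost 1
[col 2] QU: children Q:{T}, U:{C} ∪→ {C,T}; cost 1
[col 2] AQU: children A:{C}, QU:{C,T} ∩→ {C}; cost 0
[col 2] AQUW: children AQU:{C}, W:{T} ∪→ {C,T}; cost 1
[col 3] QU: children Q:{C}, U:{G} ∪→ {C,G}; cost 1
[col 3] AQU: children A:{C}, QU:{C,G} ∩→ {C}; cost 0
[col 3] AQUW: children AQU:{C}, W:{T} ∪→ {C,T}; cost 1
[col 4] QU: children Q:{C}, U:{T} ∪→ {C,T}; cost 1
[col 4] AQU: children A:{T}, QU:{C,T} ∩→ {T}; cost 0
[col 4] AQUW: children AQU:{T}, W:{C} ∪→ {C,T}; cost 1
[col 5] QU: children Q:{G}, U:{C} ∪→ {C,G}; cost 1
[col 5] AQU: children A:{C}, QU:{C,G} ∩→ {C}; cost 0
[col 5] AQUW: children AQU:{C}, W:{A} ∪→ {A,C}; cost 1
[col 6] QU: children Q:{G}, U:{C} ∪→ {C,G}; cost 1
[col 6] AQU: children A:{A}, QU:{C,G} ∪→ {A,C,G}; cost 1
[col 6] AQUW: children AQU:{A,C,G}, W:{C} ∩→ {C}; cost 0
per-site changes: [2, 2, 2, 2, 2, 2, 2]; total = 14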